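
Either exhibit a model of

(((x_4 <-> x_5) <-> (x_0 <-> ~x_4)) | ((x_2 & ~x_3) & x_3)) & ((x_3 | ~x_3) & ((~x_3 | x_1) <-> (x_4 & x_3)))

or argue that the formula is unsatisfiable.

x_0 = False, x_1 = True, x_2 = True, x_3 = True, x_4 = True, x_5 = True

  ((x_4 <-> x_5) <-> (x_0 <-> ~x_4)) | ((x_2 & ~x_3) & x_3) = True
    (x_4 <-> x_5) <-> (x_0 <-> ~x_4) = True
      x_4 <-> x_5 = True
      x_0 <-> ~x_4 = True
        ~x_4 = False
    (x_2 & ~x_3) & x_3 = False
      x_2 & ~x_3 = False
        ~x_3 = False
  (x_3 | ~x_3) & ((~x_3 | x_1) <-> (x_4 & x_3)) = True
    x_3 | ~x_3 = True
      ~x_3 = False
    (~x_3 | x_1) <-> (x_4 & x_3) = True
      ~x_3 | x_1 = True
        ~x_3 = False
      x_4 & x_3 = True
Both conjuncts True, so the formula holds.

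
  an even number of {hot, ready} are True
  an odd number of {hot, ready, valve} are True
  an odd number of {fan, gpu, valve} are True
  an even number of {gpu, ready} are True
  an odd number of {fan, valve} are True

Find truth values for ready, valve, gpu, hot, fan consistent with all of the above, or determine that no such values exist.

ready=F, valve=T, gpu=F, hot=F, fan=F

{hot, ready}: 0 true → even ✓
{hot, ready, valve}: 1 true → odd ✓
{fan, gpu, valve}: 1 true → odd ✓
{gpu, ready}: 0 true → even ✓
{fan, valve}: 1 true → odd ✓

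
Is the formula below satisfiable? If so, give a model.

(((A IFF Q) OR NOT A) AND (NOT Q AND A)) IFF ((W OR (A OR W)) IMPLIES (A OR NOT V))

A = False, V = True, W = True, Q = False

  (((A IFF Q) OR NOT A) AND (NOT Q AND A)) IFF ((W OR (A OR W)) IMPLIES (A OR NOT V)) = True
    ((A IFF Q) OR NOT A) AND (NOT Q AND A) = False
      (A IFF Q) OR NOT A = True
        A IFF Q = True
        NOT A = True
      NOT Q AND A = False
        NOT Q = True
    (W OR (A OR W)) IMPLIES (A OR NOT V) = False
      W OR (A OR W) = True
        A OR W = True
      A OR NOT V = False
        NOT V = False
The formula evaluates to True.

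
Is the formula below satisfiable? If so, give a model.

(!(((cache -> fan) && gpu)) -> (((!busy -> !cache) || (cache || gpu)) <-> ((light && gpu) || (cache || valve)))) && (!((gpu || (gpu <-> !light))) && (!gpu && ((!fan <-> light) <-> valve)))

light = False, valve = False, fan = False, gpu = False, busy = False, cache = True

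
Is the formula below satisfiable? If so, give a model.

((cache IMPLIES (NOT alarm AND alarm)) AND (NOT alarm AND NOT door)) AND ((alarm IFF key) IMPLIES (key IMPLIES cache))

key=T, door=F, cache=F, alarm=F

  (cache IMPLIES (NOT alarm AND alarm)) AND (NOT alarm AND NOT door) = True
    cache IMPLIES (NOT alarm AND alarm) = True
      NOT alarm AND alarm = False
        NOT alarm = True
    NOT alarm AND NOT door = True
      NOT alarm = True
      NOT door = True
  (alarm IFF key) IMPLIES (key IMPLIES cache) = True
    alarm IFF key = False
    key IMPLIES cache = False
Both conjuncts True, so the formula holds.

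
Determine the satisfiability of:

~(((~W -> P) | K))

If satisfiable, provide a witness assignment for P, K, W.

P = False, K = False, W = False

  ~(((~W -> P) | K)) = True
    (~W -> P) | K = False
      ~W -> P = False
        ~W = True
The formula evaluates to True.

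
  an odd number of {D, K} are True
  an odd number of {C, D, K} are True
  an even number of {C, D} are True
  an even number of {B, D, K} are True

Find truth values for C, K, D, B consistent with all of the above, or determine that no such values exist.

C = False, K = True, D = False, B = True

{D, K}: 1 true → odd ✓
{C, D, K}: 1 true → odd ✓
{C, D}: 0 true → even ✓
{B, D, K}: 2 true → even ✓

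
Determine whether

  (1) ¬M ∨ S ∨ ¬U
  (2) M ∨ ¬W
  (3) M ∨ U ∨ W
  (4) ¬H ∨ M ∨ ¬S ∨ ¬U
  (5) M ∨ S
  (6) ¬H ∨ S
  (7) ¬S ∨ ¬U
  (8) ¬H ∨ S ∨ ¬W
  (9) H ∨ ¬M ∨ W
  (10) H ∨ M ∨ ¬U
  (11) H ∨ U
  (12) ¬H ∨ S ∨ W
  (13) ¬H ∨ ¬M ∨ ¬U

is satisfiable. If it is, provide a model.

Try M = False:
  (M ∨ ¬W) forces W = False.
  (M ∨ U ∨ W) forces U = True.
  (M ∨ S) forces S = True.
  clause (¬S ∨ ¬U) is falsified — backtrack.
So M = True.
Set W = True.
Try S = False:
  (¬M ∨ S ∨ ¬U) forces U = False.
  (¬H ∨ S) forces H = False.
  clause (H ∨ U) is falsified — backtrack.
So S = True.
  then (¬S ∨ ¬U) forces U = False.
  then (H ∨ U) forces H = True.
All clauses satisfied.

M = True; W = True; S = True; H = True; U = False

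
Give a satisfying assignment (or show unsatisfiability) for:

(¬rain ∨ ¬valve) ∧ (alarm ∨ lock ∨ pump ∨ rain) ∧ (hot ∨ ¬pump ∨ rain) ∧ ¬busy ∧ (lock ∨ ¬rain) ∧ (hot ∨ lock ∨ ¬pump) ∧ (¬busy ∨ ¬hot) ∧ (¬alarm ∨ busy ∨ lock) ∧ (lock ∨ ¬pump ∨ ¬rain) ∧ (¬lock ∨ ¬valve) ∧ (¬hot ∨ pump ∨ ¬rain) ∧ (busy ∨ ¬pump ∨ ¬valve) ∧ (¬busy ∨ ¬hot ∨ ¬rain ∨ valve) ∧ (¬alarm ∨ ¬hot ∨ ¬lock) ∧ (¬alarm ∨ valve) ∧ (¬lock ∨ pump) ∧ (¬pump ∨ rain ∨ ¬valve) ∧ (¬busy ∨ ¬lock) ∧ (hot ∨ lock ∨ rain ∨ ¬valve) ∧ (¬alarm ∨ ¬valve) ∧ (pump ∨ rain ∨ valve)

busy = False, lock = True, pump = True, valve = False, alarm = False, rain = False, hot = True

Unit clause (¬busy) forces busy = False.
Set lock = True.
  then (¬lock ∨ ¬valve) forces valve = False.
  then (¬alarm ∨ valve) forces alarm = False.
  then (¬lock ∨ pump) forces pump = True.
Set rain = False.
  then (hot ∨ ¬pump ∨ rain) forces hot = True.
All clauses satisfied.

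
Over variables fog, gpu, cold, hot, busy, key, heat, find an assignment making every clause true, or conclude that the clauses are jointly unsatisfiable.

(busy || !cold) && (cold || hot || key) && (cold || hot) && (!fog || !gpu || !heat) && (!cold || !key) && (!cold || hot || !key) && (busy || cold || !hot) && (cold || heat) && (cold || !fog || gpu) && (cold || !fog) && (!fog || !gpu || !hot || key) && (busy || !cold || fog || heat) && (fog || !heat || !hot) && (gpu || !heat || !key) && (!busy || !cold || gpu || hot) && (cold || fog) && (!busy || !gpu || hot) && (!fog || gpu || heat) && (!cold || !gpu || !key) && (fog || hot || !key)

Set fog = False.
  then (cold || fog) forces cold = True.
  then (busy || !cold) forces busy = True.
  then (!cold || !key) forces key = False.
Set gpu = True.
  then (!busy || !gpu || hot) forces hot = True.
  then (fog || !heat || !hot) forces heat = False.
All clauses satisfied.

fog = False, gpu = True, cold = True, hot = True, busy = True, key = False, heat = False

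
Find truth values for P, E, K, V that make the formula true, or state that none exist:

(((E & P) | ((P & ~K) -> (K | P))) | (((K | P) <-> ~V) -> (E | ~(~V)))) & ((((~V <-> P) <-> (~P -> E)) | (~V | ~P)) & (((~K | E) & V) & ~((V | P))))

Case V = True: the conjunct ~((V | P)) becomes ~((True | P)) = False.
Case V = False: the conjunct V is False.
Both cases fail — unsatisfiable.

UNSATISFIABLE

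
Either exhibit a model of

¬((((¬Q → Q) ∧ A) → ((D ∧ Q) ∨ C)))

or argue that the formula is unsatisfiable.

A = True, C = False, D = False, Q = True

  ¬((((¬Q → Q) ∧ A) → ((D ∧ Q) ∨ C))) = True
    ((¬Q → Q) ∧ A) → ((D ∧ Q) ∨ C) = False
      (¬Q → Q) ∧ A = True
        ¬Q → Q = True
          ¬Q = False
      (D ∧ Q) ∨ C = False
        D ∧ Q = False
The formula evaluates to True.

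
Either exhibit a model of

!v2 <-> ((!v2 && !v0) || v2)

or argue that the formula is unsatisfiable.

v0 = False, v2 = False

  !v2 <-> ((!v2 && !v0) || v2) = True
    !v2 = True
    (!v2 && !v0) || v2 = True
      !v2 && !v0 = True
        !v2 = True
        !v0 = True
The formula evaluates to True.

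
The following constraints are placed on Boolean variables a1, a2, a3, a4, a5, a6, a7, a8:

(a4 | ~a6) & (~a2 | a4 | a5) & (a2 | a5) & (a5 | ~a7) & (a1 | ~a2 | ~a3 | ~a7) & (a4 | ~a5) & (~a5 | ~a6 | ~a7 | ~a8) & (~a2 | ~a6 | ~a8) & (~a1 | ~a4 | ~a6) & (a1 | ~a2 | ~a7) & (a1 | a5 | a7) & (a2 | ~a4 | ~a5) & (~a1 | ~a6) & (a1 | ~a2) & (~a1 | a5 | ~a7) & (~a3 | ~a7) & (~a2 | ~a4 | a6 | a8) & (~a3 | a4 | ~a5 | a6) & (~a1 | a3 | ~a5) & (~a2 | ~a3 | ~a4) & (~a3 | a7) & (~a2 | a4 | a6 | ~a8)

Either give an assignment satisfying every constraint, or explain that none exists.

Try a1 = False:
  (a1 | ~a2) forces a2 = False.
  (a2 | a5) forces a5 = True.
  (a4 | ~a5) forces a4 = True.
  clause (a2 | ~a4 | ~a5) is falsified — backtrack.
So a1 = True.
  then (~a1 | ~a6) forces a6 = False.
Try a2 = False:
  (a2 | a5) forces a5 = True.
  (a4 | ~a5) forces a4 = True.
  clause (a2 | ~a4 | ~a5) is falsified — backtrack.
So a2 = True.
Try a3 = True:
  (~a3 | ~a7) forces a7 = False.
  clause (~a3 | a7) is falsified — backtrack.
So a3 = False.
  then (~a1 | a3 | ~a5) forces a5 = False.
  then (~a2 | a4 | a5) forces a4 = True.
  then (a5 | ~a7) forces a7 = False.
  then (~a2 | ~a4 | a6 | a8) forces a8 = True.
All clauses satisfied.

a1 = True; a2 = True; a3 = False; a4 = True; a5 = False; a6 = False; a7 = False; a8 = True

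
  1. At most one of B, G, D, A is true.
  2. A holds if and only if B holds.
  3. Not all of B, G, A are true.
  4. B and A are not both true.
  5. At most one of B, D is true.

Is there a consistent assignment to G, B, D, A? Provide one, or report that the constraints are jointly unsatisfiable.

G: False, B: False, D: False, A: False

  (1) {B, G, D, A}: 0 true — at most one ✓
  (2) A=F, B=F — same ✓
  (3) {B, G, A}: 0/3 true — not all ✓
  (4) B=F, A=F — not both ✓
  (5) {B, D}: 0 true — at most one ✓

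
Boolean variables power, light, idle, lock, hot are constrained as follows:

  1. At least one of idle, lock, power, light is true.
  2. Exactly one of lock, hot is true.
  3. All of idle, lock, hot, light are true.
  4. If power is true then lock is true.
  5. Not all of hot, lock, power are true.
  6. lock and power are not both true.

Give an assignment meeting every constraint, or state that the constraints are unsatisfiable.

Case lock = True:
  (2) with lock=T forces hot = False.
  Constraint (3) is violated (hot=F) — contradiction.
Case lock = False:
  Constraint (3) is violated (lock=F) — contradiction.
Both cases fail — unsatisfiable.

UNSATISFIABLE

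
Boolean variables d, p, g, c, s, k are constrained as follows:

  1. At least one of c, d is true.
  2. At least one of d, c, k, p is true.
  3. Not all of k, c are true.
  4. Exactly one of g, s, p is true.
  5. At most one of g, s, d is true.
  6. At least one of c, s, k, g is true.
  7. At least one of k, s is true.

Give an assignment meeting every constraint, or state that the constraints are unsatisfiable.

d = True; p = True; g = False; c = False; s = False; k = True

  (1) {c, d}: 1 true — at least one ✓
  (2) {d, c, k, p}: 3 true — at least one ✓
  (3) {k, c}: 1/2 true — not all ✓
  (4) {g, s, p}: 1 true — exactly one ✓
  (5) {g, s, d}: 1 true — at most one ✓
  (6) {c, s, k, g}: 1 true — at least one ✓
  (7) {k, s}: 1 true — at least one ✓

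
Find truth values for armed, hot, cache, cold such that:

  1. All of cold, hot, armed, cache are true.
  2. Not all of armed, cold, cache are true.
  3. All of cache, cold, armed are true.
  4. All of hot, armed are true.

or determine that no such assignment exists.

Case armed = True:
  (1) forces cold = True.
  (1) forces hot = True.
  (1) forces cache = True.
  Constraint (2) is violated (armed=T, cold=T, cache=T) — contradiction.
Case armed = False:
  Constraint (1) is violated (armed=F) — contradiction.
Both cases fail — unsatisfiable.

No satisfying assignment exists.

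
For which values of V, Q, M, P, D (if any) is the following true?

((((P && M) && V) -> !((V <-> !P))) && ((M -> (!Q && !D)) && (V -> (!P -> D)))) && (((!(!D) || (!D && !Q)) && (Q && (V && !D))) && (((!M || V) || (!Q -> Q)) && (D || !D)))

Case Q = True: the formula simplifies to ((((P && M) && V) -> !((V <-> !P))) && (!M && (V -> (!P -> D)))) && ((!(!D) && (V && !D)) && (D || !D)).
  D = True: the conjunct !D is False.
  D = False: the conjunct !(!D) becomes !(!False) = False.
Case Q = False: the conjunct Q is False.
Both cases fail — unsatisfiable.

UNSATISFIABLE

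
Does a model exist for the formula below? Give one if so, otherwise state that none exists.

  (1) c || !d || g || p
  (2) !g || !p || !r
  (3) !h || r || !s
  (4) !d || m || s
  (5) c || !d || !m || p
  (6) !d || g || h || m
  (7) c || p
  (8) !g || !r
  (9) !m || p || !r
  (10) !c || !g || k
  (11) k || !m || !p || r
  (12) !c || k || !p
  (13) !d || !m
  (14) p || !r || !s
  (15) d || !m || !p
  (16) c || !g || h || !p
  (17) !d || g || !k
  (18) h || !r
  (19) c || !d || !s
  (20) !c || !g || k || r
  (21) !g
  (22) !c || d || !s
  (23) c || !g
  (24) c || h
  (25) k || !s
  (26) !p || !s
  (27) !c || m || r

k = True, g = False, h = True, d = False, s = False, p = True, m = False, r = True, c = False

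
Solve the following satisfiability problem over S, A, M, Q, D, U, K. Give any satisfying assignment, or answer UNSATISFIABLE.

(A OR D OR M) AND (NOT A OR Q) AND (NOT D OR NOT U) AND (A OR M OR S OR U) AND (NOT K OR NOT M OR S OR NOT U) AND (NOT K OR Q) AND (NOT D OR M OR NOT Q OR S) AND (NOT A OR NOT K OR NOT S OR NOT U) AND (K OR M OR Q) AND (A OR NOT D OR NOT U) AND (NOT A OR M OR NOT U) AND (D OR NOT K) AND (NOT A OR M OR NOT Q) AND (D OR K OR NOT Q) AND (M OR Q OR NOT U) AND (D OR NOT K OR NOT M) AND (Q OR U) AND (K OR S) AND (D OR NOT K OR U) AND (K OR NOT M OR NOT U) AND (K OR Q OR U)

Set S = False.
  then (K OR S) forces K = True.
  then (NOT K OR Q) forces Q = True.
  then (D OR NOT K) forces D = True.
  then (NOT D OR NOT U) forces U = False.
  then (NOT D OR M OR NOT Q OR S) forces M = True.
Set A = True.
All clauses satisfied.

S: False, A: True, M: True, Q: True, D: True, U: False, K: True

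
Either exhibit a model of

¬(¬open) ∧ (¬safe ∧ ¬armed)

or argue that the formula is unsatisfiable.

safe = False, open = True, armed = False

  ¬(¬open) = True
    ¬open = False
  ¬safe ∧ ¬armed = True
    ¬safe = True
    ¬armed = True
Both conjuncts True, so the formula holds.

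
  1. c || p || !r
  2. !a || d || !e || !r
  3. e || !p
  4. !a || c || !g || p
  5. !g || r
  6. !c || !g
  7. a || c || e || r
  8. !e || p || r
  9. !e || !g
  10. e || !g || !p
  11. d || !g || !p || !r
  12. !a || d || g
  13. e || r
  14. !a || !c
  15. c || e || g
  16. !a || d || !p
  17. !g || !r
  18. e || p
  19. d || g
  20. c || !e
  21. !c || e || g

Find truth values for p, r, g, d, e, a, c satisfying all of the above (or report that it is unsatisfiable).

Set p = True.
  then (e || !p) forces e = True.
  then (!e || !g) forces g = False.
  then (d || g) forces d = True.
  then (c || !e) forces c = True.
  then (!a || !c) forces a = False.
Set r = False.
All clauses satisfied.

p = True, r = False, g = False, d = True, e = True, a = False, c = True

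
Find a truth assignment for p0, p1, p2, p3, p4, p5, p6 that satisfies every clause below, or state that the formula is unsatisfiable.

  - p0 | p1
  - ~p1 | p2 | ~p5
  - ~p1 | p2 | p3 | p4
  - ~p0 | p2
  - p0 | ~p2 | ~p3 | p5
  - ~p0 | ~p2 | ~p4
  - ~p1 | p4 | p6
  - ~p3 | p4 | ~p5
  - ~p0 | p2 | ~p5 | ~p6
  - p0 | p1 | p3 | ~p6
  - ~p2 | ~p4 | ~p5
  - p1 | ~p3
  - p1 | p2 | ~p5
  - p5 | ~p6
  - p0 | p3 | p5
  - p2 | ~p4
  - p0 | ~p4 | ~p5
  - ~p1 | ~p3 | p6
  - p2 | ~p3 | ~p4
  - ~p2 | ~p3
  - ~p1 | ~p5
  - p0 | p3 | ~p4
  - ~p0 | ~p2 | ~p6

p0=T, p1=F, p2=T, p3=F, p4=F, p5=F, p6=F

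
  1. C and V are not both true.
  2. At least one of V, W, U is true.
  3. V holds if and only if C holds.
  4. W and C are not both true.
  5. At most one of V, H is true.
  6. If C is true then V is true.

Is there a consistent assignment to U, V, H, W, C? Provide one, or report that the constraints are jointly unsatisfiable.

U = True, V = False, H = False, W = True, C = False

  (1) C=F, V=F — not both ✓
  (2) {V, W, U}: 2 true — at least one ✓
  (3) V=F, C=F — same ✓
  (4) W=T, C=F — not both ✓
  (5) {V, H}: 0 true — at most one ✓
  (6) C=F ⇒ V: vacuous ✓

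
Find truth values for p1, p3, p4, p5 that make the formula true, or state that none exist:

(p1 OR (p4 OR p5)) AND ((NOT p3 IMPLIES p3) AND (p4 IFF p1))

p1: True; p3: True; p4: True; p5: True

  p1 OR (p4 OR p5) = True
    p4 OR p5 = True
  (NOT p3 IMPLIES p3) AND (p4 IFF p1) = True
    NOT p3 IMPLIES p3 = True
      NOT p3 = False
    p4 IFF p1 = True
Both conjuncts True, so the formula holds.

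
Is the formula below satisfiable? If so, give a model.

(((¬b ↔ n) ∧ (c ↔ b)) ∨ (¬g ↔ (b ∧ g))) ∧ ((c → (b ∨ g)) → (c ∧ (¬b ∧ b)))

Case b = True: the conjunct (c → (b ∨ g)) → (c ∧ (¬b ∧ b)) becomes (c → True) → (c ∧ False) = False.
Case b = False: the formula simplifies to ((n ∧ ¬c) ∨ g) ∧ ¬((c → g)).
  c = True: simplifies to g ∧ ¬g.
    g = True: the conjunct ¬g is False.
    g = False: the conjunct g is False.
  c = False: the conjunct ¬((c → g)) becomes ¬((False → g)) = False.
Both cases fail — unsatisfiable.

Unsatisfiable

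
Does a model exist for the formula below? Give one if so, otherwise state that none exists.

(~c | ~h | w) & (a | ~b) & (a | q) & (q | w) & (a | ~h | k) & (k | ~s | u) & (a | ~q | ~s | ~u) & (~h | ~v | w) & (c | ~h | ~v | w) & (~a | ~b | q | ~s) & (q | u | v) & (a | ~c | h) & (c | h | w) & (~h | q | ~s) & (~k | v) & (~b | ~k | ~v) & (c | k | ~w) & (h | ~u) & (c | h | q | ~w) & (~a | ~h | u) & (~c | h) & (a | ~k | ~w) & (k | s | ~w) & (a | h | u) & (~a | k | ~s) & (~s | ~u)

w: True, h: True, c: True, u: True, a: True, v: True, k: True, b: False, s: False, q: False

Set w = True.
Set h = True.
Set c = True.
Try u = False:
  (~a | ~h | u) forces a = False.
  (a | ~b) forces b = False.
  (a | q) forces q = True.
  (a | ~h | k) forces k = True.
  clause (a | ~k | ~w) is falsified — backtrack.
So u = True.
  then (~s | ~u) forces s = False.
  then (k | s | ~w) forces k = True.
  then (~k | v) forces v = True.
  then (~b | ~k | ~v) forces b = False.
  then (a | ~k | ~w) forces a = True.
Set q = False.
All clauses satisfied.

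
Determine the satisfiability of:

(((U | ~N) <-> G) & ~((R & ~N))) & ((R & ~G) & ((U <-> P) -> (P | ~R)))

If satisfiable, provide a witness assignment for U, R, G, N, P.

U = False, R = True, G = False, N = True, P = True

  ((U | ~N) <-> G) & ~((R & ~N)) = True
    (U | ~N) <-> G = True
      U | ~N = False
        ~N = False
    ~((R & ~N)) = True
      R & ~N = False
        ~N = False
  (R & ~G) & ((U <-> P) -> (P | ~R)) = True
    R & ~G = True
      ~G = True
    (U <-> P) -> (P | ~R) = True
      U <-> P = False
      P | ~R = True
        ~R = False
Both conjuncts True, so the formula holds.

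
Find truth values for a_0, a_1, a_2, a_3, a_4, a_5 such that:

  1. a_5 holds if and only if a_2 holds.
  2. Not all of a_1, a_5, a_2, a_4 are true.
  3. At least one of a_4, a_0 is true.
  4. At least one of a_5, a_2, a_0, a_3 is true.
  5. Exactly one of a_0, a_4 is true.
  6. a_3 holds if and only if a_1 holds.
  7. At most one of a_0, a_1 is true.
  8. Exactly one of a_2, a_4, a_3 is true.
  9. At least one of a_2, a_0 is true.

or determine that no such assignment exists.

a_0: True, a_1: False, a_2: True, a_3: False, a_4: False, a_5: True

  (1) a_5=T, a_2=T — same ✓
  (2) {a_1, a_5, a_2, a_4}: 2/4 true — not all ✓
  (3) {a_4, a_0}: 1 true — at least one ✓
  (4) {a_5, a_2, a_0, a_3}: 3 true — at least one ✓
  (5) {a_0, a_4}: 1 true — exactly one ✓
  (6) a_3=F, a_1=F — same ✓
  (7) {a_0, a_1}: 1 true — at most one ✓
  (8) {a_2, a_4, a_3}: 1 true — exactly one ✓
  (9) {a_2, a_0}: 2 true — at least one ✓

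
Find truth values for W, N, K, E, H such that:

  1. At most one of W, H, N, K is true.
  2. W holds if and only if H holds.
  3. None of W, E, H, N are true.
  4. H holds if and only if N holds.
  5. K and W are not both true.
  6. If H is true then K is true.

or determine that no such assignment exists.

W = False, N = False, K = False, E = False, H = False

  (1) {W, H, N, K}: 0 true — at most one ✓
  (2) W=F, H=F — same ✓
  (3) {W, E, H, N}: 0 true — none ✓
  (4) H=F, N=F — same ✓
  (5) K=F, W=F — not both ✓
  (6) H=F ⇒ K: vacuous ✓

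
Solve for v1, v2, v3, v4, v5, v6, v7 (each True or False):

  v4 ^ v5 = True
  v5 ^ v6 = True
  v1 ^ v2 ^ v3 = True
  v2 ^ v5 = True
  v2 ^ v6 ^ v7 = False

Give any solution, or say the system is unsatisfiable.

v1=T, v2=T, v3=T, v4=T, v5=F, v6=T, v7=F

v4 ^ v5 = T ^ F = True ✓
v5 ^ v6 = F ^ T = True ✓
v1 ^ v2 ^ v3 = T ^ T ^ T = True ✓
v2 ^ v5 = T ^ F = True ✓
v2 ^ v6 ^ v7 = T ^ T ^ F = False ✓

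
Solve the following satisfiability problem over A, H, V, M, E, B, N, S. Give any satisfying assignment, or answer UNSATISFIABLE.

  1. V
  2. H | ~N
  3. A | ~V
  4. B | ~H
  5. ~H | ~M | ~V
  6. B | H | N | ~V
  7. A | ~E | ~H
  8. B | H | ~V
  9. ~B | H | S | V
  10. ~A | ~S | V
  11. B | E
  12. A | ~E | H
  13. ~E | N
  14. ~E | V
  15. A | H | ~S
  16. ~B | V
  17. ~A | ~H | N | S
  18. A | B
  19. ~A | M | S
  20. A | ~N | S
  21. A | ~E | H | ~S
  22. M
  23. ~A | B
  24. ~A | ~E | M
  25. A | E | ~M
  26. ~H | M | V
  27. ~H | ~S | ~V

A: True, H: False, V: True, M: True, E: False, B: True, N: False, S: False

Unit clause (V) forces V = True.
In (A | ~V) only A is left, so A = True.
Unit clause (M) forces M = True.
In (~A | B) only B is left, so B = True.
In (~H | ~M | ~V) only ~H is left, so H = False.
In (H | ~N) only ~N is left, so N = False.
In (~E | N) only ~E is left, so E = False.
Set S = False.
All clauses satisfied.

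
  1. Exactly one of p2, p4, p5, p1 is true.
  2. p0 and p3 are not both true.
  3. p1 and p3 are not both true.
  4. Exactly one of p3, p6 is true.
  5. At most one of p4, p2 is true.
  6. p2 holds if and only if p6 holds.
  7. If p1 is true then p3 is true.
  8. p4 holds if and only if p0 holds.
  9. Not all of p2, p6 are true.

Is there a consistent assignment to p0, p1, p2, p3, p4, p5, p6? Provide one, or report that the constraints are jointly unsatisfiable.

p0=F, p1=F, p2=F, p3=T, p4=F, p5=T, p6=F

  (1) {p2, p4, p5, p1}: 1 true — exactly one ✓
  (2) p0=F, p3=T — not both ✓
  (3) p1=F, p3=T — not both ✓
  (4) {p3, p6}: 1 true — exactly one ✓
  (5) {p4, p2}: 0 true — at most one ✓
  (6) p2=F, p6=F — same ✓
  (7) p1=F ⇒ p3: vacuous ✓
  (8) p4=F, p0=F — same ✓
  (9) {p2, p6}: 0/2 true — not all ✓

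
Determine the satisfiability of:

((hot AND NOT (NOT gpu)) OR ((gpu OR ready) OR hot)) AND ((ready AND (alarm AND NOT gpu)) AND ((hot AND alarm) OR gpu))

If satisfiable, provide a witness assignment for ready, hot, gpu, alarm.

ready = True; hot = True; gpu = False; alarm = True

  (hot AND NOT (NOT gpu)) OR ((gpu OR ready) OR hot) = True
    hot AND NOT (NOT gpu) = False
      NOT (NOT gpu) = False
        NOT gpu = True
    (gpu OR ready) OR hot = True
      gpu OR ready = True
  (ready AND (alarm AND NOT gpu)) AND ((hot AND alarm) OR gpu) = True
    ready AND (alarm AND NOT gpu) = True
      alarm AND NOT gpu = True
        NOT gpu = True
    (hot AND alarm) OR gpu = True
      hot AND alarm = True
Both conjuncts True, so the formula holds.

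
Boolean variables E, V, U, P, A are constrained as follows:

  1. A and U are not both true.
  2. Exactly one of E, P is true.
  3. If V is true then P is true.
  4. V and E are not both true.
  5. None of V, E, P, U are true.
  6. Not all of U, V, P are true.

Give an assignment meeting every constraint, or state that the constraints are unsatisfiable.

UNSATISFIABLE

Case E = True:
  Constraint (5) is violated (E=T) — contradiction.
Case E = False:
  (2) with E=F forces P = True.
  Constraint (5) is violated (P=T) — contradiction.
Both cases fail — unsatisfiable.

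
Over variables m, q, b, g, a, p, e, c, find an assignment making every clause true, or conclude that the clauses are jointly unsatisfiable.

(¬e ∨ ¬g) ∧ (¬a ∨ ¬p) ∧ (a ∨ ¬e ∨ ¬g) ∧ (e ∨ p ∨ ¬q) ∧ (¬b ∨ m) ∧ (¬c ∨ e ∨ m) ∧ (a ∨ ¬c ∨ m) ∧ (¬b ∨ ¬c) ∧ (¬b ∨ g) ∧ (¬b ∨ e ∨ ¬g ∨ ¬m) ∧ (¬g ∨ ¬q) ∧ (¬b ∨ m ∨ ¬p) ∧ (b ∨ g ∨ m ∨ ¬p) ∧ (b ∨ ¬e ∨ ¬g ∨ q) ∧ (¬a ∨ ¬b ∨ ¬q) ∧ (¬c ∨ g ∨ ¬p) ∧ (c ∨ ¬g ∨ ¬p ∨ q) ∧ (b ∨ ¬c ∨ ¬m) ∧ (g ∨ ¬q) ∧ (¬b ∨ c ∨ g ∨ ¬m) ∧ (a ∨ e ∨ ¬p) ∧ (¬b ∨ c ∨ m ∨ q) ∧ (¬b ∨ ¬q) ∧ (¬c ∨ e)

m = True, q = False, b = False, g = False, a = False, p = False, e = False, c = False

Set m = True.
Try q = True:
  (¬g ∨ ¬q) forces g = False.
  clause (g ∨ ¬q) is falsified — backtrack.
So q = False.
Set b = False.
  then (b ∨ ¬c ∨ ¬m) forces c = False.
Set g = False.
Set a = False.
Set p = False.
Set e = False.
All clauses satisfied.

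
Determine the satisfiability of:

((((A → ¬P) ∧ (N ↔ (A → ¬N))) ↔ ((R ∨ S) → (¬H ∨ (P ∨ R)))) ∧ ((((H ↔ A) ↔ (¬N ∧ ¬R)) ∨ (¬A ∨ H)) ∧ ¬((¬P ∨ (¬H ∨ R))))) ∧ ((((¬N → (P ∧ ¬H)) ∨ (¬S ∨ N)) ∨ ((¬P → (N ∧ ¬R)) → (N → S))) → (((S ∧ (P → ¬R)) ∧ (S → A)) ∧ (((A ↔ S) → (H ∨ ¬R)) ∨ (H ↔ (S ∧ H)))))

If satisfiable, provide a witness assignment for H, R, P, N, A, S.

UNSATISFIABLE

Case H = True: the formula simplifies to ((((A → ¬P) ∧ (N ↔ (A → ¬N))) ↔ ((R ∨ S) → (P ∨ R))) ∧ ¬((¬P ∨ R))) ∧ (((N ∨ (¬S ∨ N)) ∨ ((¬P → (N ∧ ¬R)) → (N → S))) → ((S ∧ (P → ¬R)) ∧ (S → A))).
  S = True: simplifies to ((((A → ¬P) ∧ (N ↔ (A → ¬N))) ↔ (P ∨ R)) ∧ ¬((¬P ∨ R))) ∧ ((P → ¬R) ∧ A).
    P = True: simplifies to ((¬A ∧ (N ↔ (A → ¬N))) ∧ ¬R) ∧ (¬R ∧ A).
      A = True: the conjunct ¬A is False.
      A = False: the conjunct A is False.
    P = False: the conjunct ¬((¬P ∨ R)) becomes ¬((True ∨ R)) = False.
  S = False: the conjunct ((N ∨ (¬S ∨ N)) ∨ ((¬P → (N ∧ ¬R)) → (N → S))) → ((S ∧ (P → ¬R)) ∧ (S → A)) becomes (True ∨ ((¬P → (N ∧ ¬R)) → ¬N)) → (False ∧ True) = False.
Case H = False: the conjunct ¬((¬P ∨ (¬H ∨ R))) becomes ¬((¬P ∨ True)) = False.
Both cases fail — unsatisfiable.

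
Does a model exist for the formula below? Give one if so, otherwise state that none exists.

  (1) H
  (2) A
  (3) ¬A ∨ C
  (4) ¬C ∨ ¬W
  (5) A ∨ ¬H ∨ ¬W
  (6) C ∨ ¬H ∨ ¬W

C: True, W: False, A: True, H: True

Unit clause (H) forces H = True.
Unit clause (A) forces A = True.
In (¬A ∨ C) only C is left, so C = True.
In (¬C ∨ ¬W) only ¬W is left, so W = False.
Check each clause:
  (H): H holds.
  (A): A holds.
  (¬A ∨ C): C holds.
  (¬C ∨ ¬W): ¬W holds.
  (A ∨ ¬H ∨ ¬W): A holds.
  (C ∨ ¬H ∨ ¬W): C holds.
All clauses satisfied.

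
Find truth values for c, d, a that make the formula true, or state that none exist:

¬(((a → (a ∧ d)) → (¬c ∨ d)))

c=T, d=F, a=F

  ¬(((a → (a ∧ d)) → (¬c ∨ d))) = True
    (a → (a ∧ d)) → (¬c ∨ d) = False
      a → (a ∧ d) = True
        a ∧ d = False
      ¬c ∨ d = False
        ¬c = False
The formula evaluates to True.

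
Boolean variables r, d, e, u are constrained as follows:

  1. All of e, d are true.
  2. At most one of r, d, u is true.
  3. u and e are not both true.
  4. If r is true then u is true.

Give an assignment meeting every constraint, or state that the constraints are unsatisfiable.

r = False, d = True, e = True, u = False

  (1) {e, d}: all 2 true ✓
  (2) {r, d, u}: 1 true — at most one ✓
  (3) u=F, e=T — not both ✓
  (4) r=F ⇒ u: vacuous ✓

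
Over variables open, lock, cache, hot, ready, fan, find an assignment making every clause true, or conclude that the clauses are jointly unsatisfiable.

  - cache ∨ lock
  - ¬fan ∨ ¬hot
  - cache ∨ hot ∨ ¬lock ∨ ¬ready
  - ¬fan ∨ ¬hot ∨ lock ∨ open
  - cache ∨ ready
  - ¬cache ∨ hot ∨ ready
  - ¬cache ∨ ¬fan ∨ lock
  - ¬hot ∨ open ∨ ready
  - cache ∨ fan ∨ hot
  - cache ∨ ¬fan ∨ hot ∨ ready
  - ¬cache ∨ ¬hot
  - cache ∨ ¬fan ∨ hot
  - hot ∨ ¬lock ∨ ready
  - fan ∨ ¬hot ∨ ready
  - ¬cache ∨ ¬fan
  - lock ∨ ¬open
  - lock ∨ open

open=T, lock=T, cache=F, hot=T, ready=T, fan=F

Set open = True.
  then (lock ∨ ¬open) forces lock = True.
Set cache = False.
  then (cache ∨ ready) forces ready = True.
  then (cache ∨ hot ∨ ¬lock ∨ ¬ready) forces hot = True.
  then (¬fan ∨ ¬hot) forces fan = False.
All clauses satisfied.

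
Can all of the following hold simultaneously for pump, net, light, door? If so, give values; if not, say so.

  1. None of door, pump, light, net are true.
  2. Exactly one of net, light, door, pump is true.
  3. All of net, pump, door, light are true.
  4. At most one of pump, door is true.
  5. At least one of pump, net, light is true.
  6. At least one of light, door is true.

Case pump = True:
  Constraint (1) is violated (pump=T) — contradiction.
Case pump = False:
  Constraint (3) is violated (pump=F) — contradiction.
Both cases fail — unsatisfiable.

The formula is unsatisfiable.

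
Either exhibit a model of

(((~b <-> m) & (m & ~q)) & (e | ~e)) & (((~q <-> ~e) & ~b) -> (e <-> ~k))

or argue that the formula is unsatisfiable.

m=T; b=F; e=T; q=F; k=F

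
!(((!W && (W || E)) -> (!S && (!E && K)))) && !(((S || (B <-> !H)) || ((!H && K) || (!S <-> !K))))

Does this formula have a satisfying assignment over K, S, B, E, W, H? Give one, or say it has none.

K = True, S = False, B = True, E = True, W = False, H = True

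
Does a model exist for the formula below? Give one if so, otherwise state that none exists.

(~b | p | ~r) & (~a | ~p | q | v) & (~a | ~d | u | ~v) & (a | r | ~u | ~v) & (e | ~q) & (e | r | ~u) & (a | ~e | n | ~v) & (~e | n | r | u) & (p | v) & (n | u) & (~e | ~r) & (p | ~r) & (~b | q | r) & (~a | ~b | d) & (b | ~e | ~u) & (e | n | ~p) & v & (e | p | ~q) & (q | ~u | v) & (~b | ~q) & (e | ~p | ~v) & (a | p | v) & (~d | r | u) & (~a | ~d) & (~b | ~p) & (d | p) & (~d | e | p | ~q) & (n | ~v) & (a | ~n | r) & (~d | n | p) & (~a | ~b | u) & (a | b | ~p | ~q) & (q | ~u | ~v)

Unit clause (v) forces v = True.
In (n | ~v) only n is left, so n = True.
Try b = True:
  (~b | ~q) forces q = False.
  (~b | q | r) forces r = True.
  (~b | p | ~r) forces p = True.
  clause (~b | ~p) is falsified — backtrack.
So b = False.
Set q = False.
  then (q | ~u | ~v) forces u = False.
Try e = False:
  (e | ~p | ~v) forces p = False.
  (p | ~r) forces r = False.
  (~d | r | u) forces d = False.
  clause (d | p) is falsified — backtrack.
So e = True.
  then (~e | ~r) forces r = False.
  then (~d | r | u) forces d = False.
  then (d | p) forces p = True.
  then (a | ~n | r) forces a = True.
All clauses satisfied.

n = True, b = False, q = False, e = True, v = True, u = False, r = False, p = True, a = True, d = False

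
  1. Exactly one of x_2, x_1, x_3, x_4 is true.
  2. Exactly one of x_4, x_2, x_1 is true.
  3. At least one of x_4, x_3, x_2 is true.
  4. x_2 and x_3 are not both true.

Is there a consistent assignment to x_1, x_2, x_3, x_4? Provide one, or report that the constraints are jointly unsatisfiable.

x_1=F, x_2=F, x_3=F, x_4=T

  (1) {x_2, x_1, x_3, x_4}: 1 true — exactly one ✓
  (2) {x_4, x_2, x_1}: 1 true — exactly one ✓
  (3) {x_4, x_3, x_2}: 1 true — at least one ✓
  (4) x_2=F, x_3=F — not both ✓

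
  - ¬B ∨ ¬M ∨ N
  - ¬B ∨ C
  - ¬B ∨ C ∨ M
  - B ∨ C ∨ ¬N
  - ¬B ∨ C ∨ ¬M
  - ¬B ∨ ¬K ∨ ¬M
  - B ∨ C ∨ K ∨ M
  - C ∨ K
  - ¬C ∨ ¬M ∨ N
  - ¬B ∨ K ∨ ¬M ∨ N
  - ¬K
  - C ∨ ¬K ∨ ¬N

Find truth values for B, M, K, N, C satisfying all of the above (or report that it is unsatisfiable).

B: False, M: False, K: False, N: False, C: True

Unit clause (¬K) forces K = False.
In (C ∨ K) only C is left, so C = True.
Set B = False.
Set M = False.
Set N = False.
All clauses satisfied.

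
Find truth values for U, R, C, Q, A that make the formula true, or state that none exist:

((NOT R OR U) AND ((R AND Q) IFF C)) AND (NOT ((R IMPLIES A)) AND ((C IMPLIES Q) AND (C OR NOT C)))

U=T; R=T; C=F; Q=F; A=F

  (NOT R OR U) AND ((R AND Q) IFF C) = True
    NOT R OR U = True
      NOT R = False
    (R AND Q) IFF C = True
      R AND Q = False
  NOT ((R IMPLIES A)) AND ((C IMPLIES Q) AND (C OR NOT C)) = True
    NOT ((R IMPLIES A)) = True
      R IMPLIES A = False
    (C IMPLIES Q) AND (C OR NOT C) = True
      C IMPLIES Q = True
      C OR NOT C = True
        NOT C = True
Both conjuncts True, so the formula holds.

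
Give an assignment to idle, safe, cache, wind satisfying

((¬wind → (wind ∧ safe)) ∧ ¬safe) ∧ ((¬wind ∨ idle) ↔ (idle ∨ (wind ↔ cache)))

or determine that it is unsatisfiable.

idle=T; safe=F; cache=T; wind=T

  (¬wind → (wind ∧ safe)) ∧ ¬safe = True
    ¬wind → (wind ∧ safe) = True
      ¬wind = False
      wind ∧ safe = False
    ¬safe = True
  (¬wind ∨ idle) ↔ (idle ∨ (wind ↔ cache)) = True
    ¬wind ∨ idle = True
      ¬wind = False
    idle ∨ (wind ↔ cache) = True
      wind ↔ cache = True
Both conjuncts True, so the formula holds.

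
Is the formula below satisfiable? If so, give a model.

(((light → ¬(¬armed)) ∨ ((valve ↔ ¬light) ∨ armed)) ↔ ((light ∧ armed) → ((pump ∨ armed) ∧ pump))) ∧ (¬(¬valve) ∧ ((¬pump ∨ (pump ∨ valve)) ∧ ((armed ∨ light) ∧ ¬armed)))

Unsatisfiable — no assignment works.

Case armed = True: the conjunct ¬armed is False.
Case armed = False: the formula simplifies to (¬light ∨ (valve ↔ ¬light)) ∧ (¬(¬valve) ∧ ((¬pump ∨ (pump ∨ valve)) ∧ light)).
  valve = True: simplifies to (¬light ∨ ¬light) ∧ light.
    light = True: the conjunct ¬light ∨ ¬light becomes ¬True ∨ ¬True = False.
    light = False: the conjunct light is False.
  valve = False: the conjunct ¬(¬valve) becomes ¬(¬False) = False.
Both cases fail — unsatisfiable.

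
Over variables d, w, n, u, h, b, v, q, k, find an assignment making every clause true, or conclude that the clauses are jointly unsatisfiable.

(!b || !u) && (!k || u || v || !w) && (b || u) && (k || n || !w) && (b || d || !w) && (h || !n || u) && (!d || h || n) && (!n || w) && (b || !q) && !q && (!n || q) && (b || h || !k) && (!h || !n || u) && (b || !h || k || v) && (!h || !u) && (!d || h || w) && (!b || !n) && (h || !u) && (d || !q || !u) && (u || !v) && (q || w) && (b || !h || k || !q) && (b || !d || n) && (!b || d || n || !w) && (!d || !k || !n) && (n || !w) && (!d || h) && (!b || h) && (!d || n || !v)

Case q = True:
  Clause (!q) is falsified — contradiction.
Case q = False:
  (!n || q) forces n = False.
  (q || w) forces w = True.
  Clause (n || !w) is falsified — contradiction.
Both cases fail, so the formula is unsatisfiable.

No satisfying assignment exists.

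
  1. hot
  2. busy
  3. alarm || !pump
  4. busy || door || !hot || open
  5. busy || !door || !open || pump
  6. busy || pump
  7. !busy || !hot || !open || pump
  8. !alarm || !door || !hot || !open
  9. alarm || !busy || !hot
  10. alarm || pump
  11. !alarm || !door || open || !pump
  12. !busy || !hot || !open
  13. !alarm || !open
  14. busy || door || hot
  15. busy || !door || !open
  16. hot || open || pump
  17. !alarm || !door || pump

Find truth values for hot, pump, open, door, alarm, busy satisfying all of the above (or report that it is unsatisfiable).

Unit clause (hot) forces hot = True.
Unit clause (busy) forces busy = True.
In (alarm || !busy || !hot) only alarm is left, so alarm = True.
In (!busy || !hot || !open) only !open is left, so open = False.
Set pump = True.
  then (!alarm || !door || open || !pump) forces door = False.
All clauses satisfied.

hot=T, pump=T, open=F, door=F, alarm=T, busy=T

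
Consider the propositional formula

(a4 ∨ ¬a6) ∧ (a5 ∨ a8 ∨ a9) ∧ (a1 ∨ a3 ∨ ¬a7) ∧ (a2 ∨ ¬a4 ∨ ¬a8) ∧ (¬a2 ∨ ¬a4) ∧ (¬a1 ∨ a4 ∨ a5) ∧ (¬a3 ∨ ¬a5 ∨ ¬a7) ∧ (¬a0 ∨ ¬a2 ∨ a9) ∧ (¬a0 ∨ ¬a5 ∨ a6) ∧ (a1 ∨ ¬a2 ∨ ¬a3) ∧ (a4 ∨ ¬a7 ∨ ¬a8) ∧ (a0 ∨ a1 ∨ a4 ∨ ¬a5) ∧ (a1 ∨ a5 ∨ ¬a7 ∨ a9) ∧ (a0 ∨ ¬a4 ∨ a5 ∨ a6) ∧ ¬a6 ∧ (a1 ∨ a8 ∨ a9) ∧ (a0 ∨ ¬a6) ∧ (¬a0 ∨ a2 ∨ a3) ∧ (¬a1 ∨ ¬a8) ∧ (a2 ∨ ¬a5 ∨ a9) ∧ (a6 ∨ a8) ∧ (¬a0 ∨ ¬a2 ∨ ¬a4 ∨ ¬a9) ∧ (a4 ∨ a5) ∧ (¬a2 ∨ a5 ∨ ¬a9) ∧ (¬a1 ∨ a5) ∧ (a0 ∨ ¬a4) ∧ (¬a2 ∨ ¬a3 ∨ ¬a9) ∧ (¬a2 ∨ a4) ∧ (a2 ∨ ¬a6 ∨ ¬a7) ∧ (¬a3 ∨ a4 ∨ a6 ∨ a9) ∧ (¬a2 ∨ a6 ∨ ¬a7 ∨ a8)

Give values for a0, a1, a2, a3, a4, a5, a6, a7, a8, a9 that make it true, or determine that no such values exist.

Case a2 = True:
  (¬a2 ∨ ¬a4) forces a4 = False.
  Clause (¬a2 ∨ a4) is falsified — contradiction.
Case a2 = False:
  (¬a6) forces a6 = False.
  (a6 ∨ a8) forces a8 = True.
  (a2 ∨ ¬a4 ∨ ¬a8) forces a4 = False.
  (a4 ∨ ¬a7 ∨ ¬a8) forces a7 = False.
  (¬a1 ∨ ¬a8) forces a1 = False.
  (a4 ∨ a5) forces a5 = True.
  (¬a0 ∨ ¬a5 ∨ a6) forces a0 = False.
  Clause (a0 ∨ a1 ∨ a4 ∨ ¬a5) is falsified — contradiction.
Both cases fail, so the formula is unsatisfiable.

The formula is unsatisfiable.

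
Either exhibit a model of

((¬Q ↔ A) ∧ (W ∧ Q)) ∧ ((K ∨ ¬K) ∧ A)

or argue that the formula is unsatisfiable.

Unsatisfiable — no assignment works.

Case A = True: the formula simplifies to (¬Q ∧ (W ∧ Q)) ∧ (K ∨ ¬K).
  Q = True: the conjunct ¬Q is False.
  Q = False: the conjunct Q is False.
Case A = False: the conjunct A is False.
Both cases fail — unsatisfiable.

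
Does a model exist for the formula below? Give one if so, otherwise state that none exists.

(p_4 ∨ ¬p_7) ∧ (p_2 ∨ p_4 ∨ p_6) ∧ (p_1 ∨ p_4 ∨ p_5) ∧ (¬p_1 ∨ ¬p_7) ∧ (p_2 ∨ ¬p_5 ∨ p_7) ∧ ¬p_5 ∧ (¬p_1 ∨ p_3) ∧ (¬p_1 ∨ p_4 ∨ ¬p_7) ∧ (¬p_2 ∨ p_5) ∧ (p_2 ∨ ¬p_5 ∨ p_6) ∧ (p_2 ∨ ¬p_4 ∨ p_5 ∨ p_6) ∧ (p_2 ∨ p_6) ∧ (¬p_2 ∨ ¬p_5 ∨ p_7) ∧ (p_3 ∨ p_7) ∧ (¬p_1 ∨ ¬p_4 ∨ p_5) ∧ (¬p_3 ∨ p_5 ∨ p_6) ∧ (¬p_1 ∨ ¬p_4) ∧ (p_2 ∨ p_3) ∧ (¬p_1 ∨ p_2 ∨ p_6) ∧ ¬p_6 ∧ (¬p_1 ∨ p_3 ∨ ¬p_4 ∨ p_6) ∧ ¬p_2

Case p_2 = True:
  Clause (¬p_2) is falsified — contradiction.
Case p_2 = False:
  (¬p_5) forces p_5 = False.
  (p_2 ∨ p_6) forces p_6 = True.
  Clause (¬p_6) is falsified — contradiction.
Both cases fail, so the formula is unsatisfiable.

Unsatisfiable — no assignment works.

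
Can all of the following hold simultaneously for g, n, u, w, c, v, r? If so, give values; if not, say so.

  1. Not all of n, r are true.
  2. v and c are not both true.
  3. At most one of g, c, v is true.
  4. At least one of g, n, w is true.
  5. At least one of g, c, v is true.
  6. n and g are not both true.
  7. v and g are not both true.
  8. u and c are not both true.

g = True, n = False, u = True, w = False, c = False, v = False, r = True

  (1) {n, r}: 1/2 true — not all ✓
  (2) v=F, c=F — not both ✓
  (3) {g, c, v}: 1 true — at most one ✓
  (4) {g, n, w}: 1 true — at least one ✓
  (5) {g, c, v}: 1 true — at least one ✓
  (6) n=F, g=T — not both ✓
  (7) v=F, g=T — not both ✓
  (8) u=T, c=F — not both ✓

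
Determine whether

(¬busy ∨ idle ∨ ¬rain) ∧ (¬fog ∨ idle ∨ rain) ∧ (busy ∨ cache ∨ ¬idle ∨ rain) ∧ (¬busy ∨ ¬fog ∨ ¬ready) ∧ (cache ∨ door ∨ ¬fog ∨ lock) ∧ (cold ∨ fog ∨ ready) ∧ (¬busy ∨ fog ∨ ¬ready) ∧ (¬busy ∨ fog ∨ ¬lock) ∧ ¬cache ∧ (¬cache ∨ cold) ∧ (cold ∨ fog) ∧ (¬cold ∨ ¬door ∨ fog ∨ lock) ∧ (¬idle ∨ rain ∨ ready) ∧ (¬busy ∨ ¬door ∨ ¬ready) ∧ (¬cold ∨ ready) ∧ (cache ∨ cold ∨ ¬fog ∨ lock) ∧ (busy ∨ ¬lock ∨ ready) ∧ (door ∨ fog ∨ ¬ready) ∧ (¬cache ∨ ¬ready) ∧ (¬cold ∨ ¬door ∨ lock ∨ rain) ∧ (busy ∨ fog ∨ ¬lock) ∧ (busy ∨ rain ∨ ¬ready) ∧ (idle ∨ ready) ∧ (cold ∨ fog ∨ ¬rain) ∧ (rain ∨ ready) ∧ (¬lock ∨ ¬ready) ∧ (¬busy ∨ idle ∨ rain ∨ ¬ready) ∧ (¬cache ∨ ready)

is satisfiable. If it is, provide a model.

cache=F; cold=T; ready=T; idle=T; fog=T; lock=F; rain=T; door=T; busy=F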